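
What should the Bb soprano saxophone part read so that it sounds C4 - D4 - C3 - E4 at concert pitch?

D4 E4 D3 F#4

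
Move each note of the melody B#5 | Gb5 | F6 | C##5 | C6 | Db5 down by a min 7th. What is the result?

B#5: a seventh down reaches C, and 10 semitones makes it C##5.
A minor seventh down from Gb5 gives Ab4.
A minor seventh down from F6 gives G5.
C##5 down a minor seventh is D##4.
C6 down a minor seventh is D5.
Db5: a seventh down reaches E, and 10 semitones makes it Eb4.

C##5 Ab4 G5 D##4 D5 Eb4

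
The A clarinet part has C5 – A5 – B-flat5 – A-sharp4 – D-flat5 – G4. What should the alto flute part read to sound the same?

First find concert pitch: the A clarinet sounds a minor third below written, so C5 A5 B-flat5 A-sharp4 D-flat5 G4 sounds A4 F#5 G5 F##4 Bb4 E4.
Then write for alto flute: it sounds a perfect fourth below written, so the part must be a perfect fourth above concert.
A4 → D5
F#5 → B5
G5 → C6
F##4 → B#4
Bb4 → Eb5
E4 → A4

D5 B5 C6 B#4 Eb5 A4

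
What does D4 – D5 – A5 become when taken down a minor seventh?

D4 becomes E3
D5 becomes E4
A5 becomes B4

E3 E4 B4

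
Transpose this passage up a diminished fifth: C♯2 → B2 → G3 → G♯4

C#2 gives G2
B2 gives F3
G3 gives Db4
G#4 gives D5

G2 F3 Db4 D5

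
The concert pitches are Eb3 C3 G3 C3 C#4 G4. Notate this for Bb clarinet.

F3 D3 A3 D3 D#4 A4

The Bb clarinet sounds a major second below written, so the written part must be a major second above concert — transpose each note up.
Eb3 gives F3
C3 gives D3
G3 gives A3
C3 gives D3
C#4 gives D#4
G4 gives A4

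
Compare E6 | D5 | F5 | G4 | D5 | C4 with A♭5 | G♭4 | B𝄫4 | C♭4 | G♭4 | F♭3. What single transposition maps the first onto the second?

Take the first pair: E6 → Ab5. E to A spans 5 letter names, so the interval is some kind of fifth.
Ab5 to E6 is 8 semitones, which makes it an augmented fifth; the second version is lower, so the direction is down.
Checking another pair — C4 → Fb3 — gives the same interval.

down an augmented fifth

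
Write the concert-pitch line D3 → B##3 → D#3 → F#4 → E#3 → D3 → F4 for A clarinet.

F3 D##4 F#3 A4 G#3 F3 Ab4

The A clarinet sounds a minor third below written, so the written part must be a minor third above concert — transpose each note up.
D3 -> F3
B##3 -> D##4
D#3 -> F#3
F#4 -> A4
E#3 -> G#3
D3 -> F3
F4 -> Ab4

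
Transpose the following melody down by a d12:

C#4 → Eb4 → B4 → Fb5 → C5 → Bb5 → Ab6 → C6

F##2 A2 E#3 Bb3 F#3 E4 D5 F#4

C#4 down a diminished twelfth is F##2.
Eb4: a twelfth down reaches A, and 18 semitones makes it A2.
B4: a twelfth down reaches E, and 18 semitones makes it E#3.
Fb5 down a diminished twelfth is Bb3.
C5 down a diminished twelfth is F#3.
A diminished twelfth down from Bb5 gives E4.
Ab6: a twelfth down reaches D, and 18 semitones makes it D5.
C6 down a diminished twelfth is F#4.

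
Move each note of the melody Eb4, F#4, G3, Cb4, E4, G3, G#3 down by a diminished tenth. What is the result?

C#3 D##3 E#2 A2 C##3 E#2 E##2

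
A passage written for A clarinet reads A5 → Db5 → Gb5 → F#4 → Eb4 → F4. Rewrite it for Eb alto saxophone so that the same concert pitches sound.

First find concert pitch: the A clarinet sounds a minor third below written, so A5 Db5 Gb5 F#4 Eb4 F4 sounds F#5 Bb4 Eb5 D#4 C4 D4.
Then write for Eb alto saxophone: it sounds a major sixth below written, so the part must be a major sixth above concert.
F#5 → D#6
Bb4 → G5
Eb5 → C6
D#4 → B#4
C4 → A4
D4 → B4

D#6 G5 C6 B#4 A4 B4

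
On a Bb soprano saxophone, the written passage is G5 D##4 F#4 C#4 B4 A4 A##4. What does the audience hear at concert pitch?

F5 C##4 E4 B3 A4 G4 G##4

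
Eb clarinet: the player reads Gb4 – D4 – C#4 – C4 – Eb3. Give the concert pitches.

Bbb4 F4 E4 Eb4 Gb3

Written C4 on the Eb clarinet sounds as Eb4, a minor third higher; apply that shift to every note.
Gb4 to Bbb4
D4 to F4
C#4 to E4
C4 to Eb4
Eb3 to Gb3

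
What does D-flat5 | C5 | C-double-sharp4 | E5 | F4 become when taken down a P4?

Ab4 G4 G##3 B4 C4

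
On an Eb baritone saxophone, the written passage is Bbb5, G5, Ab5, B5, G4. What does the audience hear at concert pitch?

Dbb4 Bb3 Cb4 D4 Bb2

The Eb baritone saxophone sounds a major thirteenth below written, so transpose each written note down a major thirteenth.
Bbb5 becomes Dbb4
G5 becomes Bb3
Ab5 becomes Cb4
B5 becomes D4
G4 becomes Bb2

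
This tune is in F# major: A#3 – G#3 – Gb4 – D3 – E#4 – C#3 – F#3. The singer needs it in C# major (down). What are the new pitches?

E#3 D#3 Db4 A2 B#3 G#2 C#3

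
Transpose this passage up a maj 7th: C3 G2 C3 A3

B3 F#3 B3 G#4

C3 → B3
G2 → F#3
C3 → B3
A3 → G#4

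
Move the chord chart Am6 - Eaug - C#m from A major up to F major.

Fm6 Caug Am

A major up to F major is a minor sixth; each chord root moves by that interval while the quality stays the same.
Am6: root A up a minor sixth → F, giving Fm6.
Eaug: root E up a minor sixth → C, giving Caug.
C#m: root C# up a minor sixth → A, giving Am.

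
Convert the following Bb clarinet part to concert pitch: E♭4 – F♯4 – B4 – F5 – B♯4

The Bb clarinet sounds a major second below written, so transpose each written note down a major second.
Eb4 → Db4
F#4 → E4
B4 → A4
F5 → Eb5
B#4 → A#4

Db4 E4 A4 Eb5 A#4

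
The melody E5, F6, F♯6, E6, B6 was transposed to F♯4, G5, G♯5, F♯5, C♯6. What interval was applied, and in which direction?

down a minor seventh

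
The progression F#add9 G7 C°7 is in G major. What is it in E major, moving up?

G major up to E major is a major sixth; each chord root moves by that interval while the quality stays the same.
F#add9: root F# up a major sixth → D#, giving D#add9.
G7: root G up a major sixth → E, giving E7.
C°7: root C up a major sixth → A, giving A°7.

D#add9 E7 A°7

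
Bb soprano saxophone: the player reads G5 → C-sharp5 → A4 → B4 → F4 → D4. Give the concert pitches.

The Bb soprano saxophone sounds a major second below written, so transpose each written note down a major second.
G5 to F5
C#5 to B4
A4 to G4
B4 to A4
F4 to Eb4
D4 to C4

F5 B4 G4 A4 Eb4 C4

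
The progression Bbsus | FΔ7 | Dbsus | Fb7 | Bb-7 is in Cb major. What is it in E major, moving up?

D#sus A#Δ7 F#sus A7 D#-7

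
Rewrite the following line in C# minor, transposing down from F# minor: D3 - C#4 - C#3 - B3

A2 G#3 G#2 F#3

From F# down to C# is a perfect fourth; apply that to each pitch.
D3 gives A2
C#4 gives G#3
C#3 gives G#2
B3 gives F#3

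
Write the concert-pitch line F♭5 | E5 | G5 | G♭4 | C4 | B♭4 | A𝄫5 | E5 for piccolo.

Fb4 E4 G4 Gb3 C3 Bb3 Abb4 E4

The piccolo sounds a perfect octave above written, so the written part must be a perfect octave below concert — transpose each note down.
Fb5 becomes Fb4
E5 becomes E4
G5 becomes G4
Gb4 becomes Gb3
C4 becomes C3
Bb4 becomes Bb3
Abb5 becomes Abb4
E5 becomes E4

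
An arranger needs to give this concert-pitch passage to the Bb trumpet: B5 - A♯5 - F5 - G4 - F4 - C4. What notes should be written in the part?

C#6 B#5 G5 A4 G4 D4

The Bb trumpet sounds a major second below written, so the written part must be a major second above concert — transpose each note up.
B5 gives C#6
A#5 gives B#5
F5 gives G5
G4 gives A4
F4 gives G4
C4 gives D4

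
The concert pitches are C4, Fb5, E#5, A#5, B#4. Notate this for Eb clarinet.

A3 Db5 C##5 F##5 G##4

The Eb clarinet sounds a minor third above written, so the written part must be a minor third below concert — transpose each note down.
C4 → A3
Fb5 → Db5
E#5 → C##5
A#5 → F##5
B#4 → G##4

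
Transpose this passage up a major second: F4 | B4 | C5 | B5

G4 C#5 D5 C#6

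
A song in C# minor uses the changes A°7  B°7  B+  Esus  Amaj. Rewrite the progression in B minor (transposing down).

C# minor down to B minor is a major second; each chord root moves by that interval while the quality stays the same.
A°7: root A down a major second → G, giving G°7.
B°7: root B down a major second → A, giving A°7.
B+: root B down a major second → A, giving A+.
Esus: root E down a major second → D, giving Dsus.
Amaj: root A down a major second → G, giving Gmaj.

G°7 A°7 A+ Dsus Gmaj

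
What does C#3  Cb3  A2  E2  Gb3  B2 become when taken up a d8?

A diminished octave up from C#3 gives C4.
A diminished octave up from Cb3 gives Cbb4.
A diminished octave up from A2 gives Ab3.
E2 up a diminished octave is Eb3.
Gb3: an octave up reaches G, and 11 semitones makes it Gbb4.
B2 up a diminished octave is Bb3.

C4 Cbb4 Ab3 Eb3 Gbb4 Bb3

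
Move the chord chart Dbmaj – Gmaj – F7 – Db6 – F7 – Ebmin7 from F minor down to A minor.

Fmaj Bmaj A7 F6 A7 Gmin7

F minor down to A minor is a minor sixth; each chord root moves by that interval while the quality stays the same.
Dbmaj: root Db down a minor sixth → F, giving Fmaj.
Gmaj: root G down a minor sixth → B, giving Bmaj.
F7: root F down a minor sixth → A, giving A7.
Db6: root Db down a minor sixth → F, giving F6.
F7: root F down a minor sixth → A, giving A7.
Ebmin7: root Eb down a minor sixth → G, giving Gmin7.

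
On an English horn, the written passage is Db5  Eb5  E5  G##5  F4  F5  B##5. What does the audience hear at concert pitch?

Written C4 on the English horn sounds as F3, a perfect fifth lower; apply that shift to every note.
Db5 becomes Gb4
Eb5 becomes Ab4
E5 becomes A4
G##5 becomes C##5
F4 becomes Bb3
F5 becomes Bb4
B##5 becomes E##5

Gb4 Ab4 A4 C##5 Bb3 Bb4 E##5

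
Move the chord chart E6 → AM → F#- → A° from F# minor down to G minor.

F6 BbM G- Bb°

F# minor down to G minor is a major seventh; each chord root moves by that interval while the quality stays the same.
E6: root E down a major seventh → F, giving F6.
AM: root A down a major seventh → Bb, giving BbM.
F#-: root F# down a major seventh → G, giving G-.
A°: root A down a major seventh → Bb, giving Bb°.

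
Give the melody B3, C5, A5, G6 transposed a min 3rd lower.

B3 → G#3
C5 → A4
A5 → F#5
G6 → E6

G#3 A4 F#5 E6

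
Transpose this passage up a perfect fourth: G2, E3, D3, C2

G2 → C3
E3 → A3
D3 → G3
C2 → F2

C3 A3 G3 F2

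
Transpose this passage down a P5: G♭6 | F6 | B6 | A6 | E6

Cb6 Bb5 E6 D6 A5

A perfect fifth down from Gb6 gives Cb6.
F6 down a perfect fifth is Bb5.
B6 down a perfect fifth is E6.
A perfect fifth down from A6 gives D6.
E6 down a perfect fifth is A5.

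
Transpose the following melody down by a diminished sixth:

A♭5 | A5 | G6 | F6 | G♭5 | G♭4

C#5 C##5 B#5 A#5 B4 B3

Ab5 becomes C#5
A5 becomes C##5
G6 becomes B#5
F6 becomes A#5
Gb5 becomes B4
Gb4 becomes B3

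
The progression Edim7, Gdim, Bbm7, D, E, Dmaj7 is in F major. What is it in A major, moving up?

F major up to A major is a major third; each chord root moves by that interval while the quality stays the same.
Edim7: root E up a major third → G#, giving G#dim7.
Gdim: root G up a major third → B, giving Bdim.
Bbm7: root Bb up a major third → D, giving Dm7.
D: root D up a major third → F#, giving F#.
E: root E up a major third → G#, giving G#.
Dmaj7: root D up a major third → F#, giving F#maj7.

G#dim7 Bdim Dm7 F# G# F#maj7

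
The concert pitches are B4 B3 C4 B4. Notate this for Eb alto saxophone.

Written C4 sounds as Eb3 on the Eb alto saxophone, so concert pitches are written a major sixth up.
B4 to G#5
B3 to G#4
C4 to A4
B4 to G#5

G#5 G#4 A4 G#5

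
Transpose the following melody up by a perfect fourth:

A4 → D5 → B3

D5 G5 E4

A4 to D5
D5 to G5
B3 to E4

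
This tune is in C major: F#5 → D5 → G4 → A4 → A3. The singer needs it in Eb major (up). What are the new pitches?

A5 F5 Bb4 C5 C4

From C up to Eb is a minor third; apply that to each pitch.
F#5 becomes A5
D5 becomes F5
G4 becomes Bb4
A4 becomes C5
A3 becomes C4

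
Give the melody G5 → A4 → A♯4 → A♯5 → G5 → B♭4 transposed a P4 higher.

C6 D5 D#5 D#6 C6 Eb5

G5 up a perfect fourth is C6.
A perfect fourth up from A4 gives D5.
A#4: a fourth up reaches D, and 5 semitones makes it D#5.
A perfect fourth up from A#5 gives D#6.
G5: a fourth up reaches C, and 5 semitones makes it C6.
Bb4: a fourth up reaches E, and 5 semitones makes it Eb5.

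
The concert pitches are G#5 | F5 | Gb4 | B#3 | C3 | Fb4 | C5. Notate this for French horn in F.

D#6 C6 Db5 F##4 G3 Cb5 G5

Written C4 sounds as F3 on the French horn in F, so concert pitches are written a perfect fifth up.
G#5 → D#6
F5 → C6
Gb4 → Db5
B#3 → F##4
C3 → G3
Fb4 → Cb5
C5 → G5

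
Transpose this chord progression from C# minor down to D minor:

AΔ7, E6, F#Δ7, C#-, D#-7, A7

BbΔ7 F6 GΔ7 D- E-7 Bb7

C# minor down to D minor is a major seventh; each chord root moves by that interval while the quality stays the same.
AΔ7: root A down a major seventh → Bb, giving BbΔ7.
E6: root E down a major seventh → F, giving F6.
F#Δ7: root F# down a major seventh → G, giving GΔ7.
C#-: root C# down a major seventh → D, giving D-.
D#-7: root D# down a major seventh → E, giving E-7.
A7: root A down a major seventh → Bb, giving Bb7.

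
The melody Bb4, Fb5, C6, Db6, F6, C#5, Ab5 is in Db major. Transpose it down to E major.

C#4 G4 D#5 E5 G#5 D##4 B4

Db major to E major down is a diminished seventh, so every note moves down by that interval.
Bb4 → C#4
Fb5 → G4
C6 → D#5
Db6 → E5
F6 → G#5
C#5 → D##4
Ab5 → B4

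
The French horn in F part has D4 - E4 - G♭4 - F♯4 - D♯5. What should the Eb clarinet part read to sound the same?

E3 F#3 Ab3 G#3 E#4

First find concert pitch: the French horn in F sounds a perfect fifth below written, so D4 E4 G♭4 F♯4 D♯5 sounds G3 A3 Cb4 B3 G#4.
Then write for Eb clarinet: it sounds a minor third above written, so the part must be a minor third below concert.
G3 → E3
A3 → F#3
Cb4 → Ab3
B3 → G#3
G#4 → E#4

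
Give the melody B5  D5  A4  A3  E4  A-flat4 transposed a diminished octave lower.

B5 -> B#4
D5 -> D#4
A4 -> A#3
A3 -> A#2
E4 -> E#3
Ab4 -> A3

B#4 D#4 A#3 A#2 E#3 A3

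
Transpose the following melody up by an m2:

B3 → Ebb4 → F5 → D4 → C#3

C4 Fbb4 Gb5 Eb4 D3

B3 gives C4
Ebb4 gives Fbb4
F5 gives Gb5
D4 gives Eb4
C#3 gives D3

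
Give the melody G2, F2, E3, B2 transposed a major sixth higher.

E3 D3 C#4 G#3

G2 to E3
F2 to D3
E3 to C#4
B2 to G#3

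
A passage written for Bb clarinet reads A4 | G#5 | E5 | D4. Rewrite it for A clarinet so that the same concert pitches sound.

Bb4 A5 F5 Eb4

First find concert pitch: the Bb clarinet sounds a major second below written, so A4 G#5 E5 D4 sounds G4 F#5 D5 C4.
Then write for A clarinet: it sounds a minor third below written, so the part must be a minor third above concert.
G4 → Bb4
F#5 → A5
D5 → F5
C4 → Eb4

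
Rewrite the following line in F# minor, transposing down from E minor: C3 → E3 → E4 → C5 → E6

E minor to F# minor down is a minor seventh, so every note moves down by that interval.
C3 becomes D2
E3 becomes F#2
E4 becomes F#3
C5 becomes D4
E6 becomes F#5

D2 F#2 F#3 D4 F#5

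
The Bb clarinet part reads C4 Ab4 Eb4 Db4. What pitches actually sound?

Written C4 on the Bb clarinet sounds as Bb3, a major second lower; apply that shift to every note.
C4 → Bb3
Ab4 → Gb4
Eb4 → Db4
Db4 → Cb4

Bb3 Gb4 Db4 Cb4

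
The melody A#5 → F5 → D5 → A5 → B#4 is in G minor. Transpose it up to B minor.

G minor to B minor up is a major third, so every note moves up by that interval.
A#5 -> C##6
F5 -> A5
D5 -> F#5
A5 -> C#6
B#4 -> D##5

C##6 A5 F#5 C#6 D##5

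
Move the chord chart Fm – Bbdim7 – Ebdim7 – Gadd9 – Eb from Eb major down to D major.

Em Adim7 Ddim7 F#add9 D

Eb major down to D major is a minor second; each chord root moves by that interval while the quality stays the same.
Fm: root F down a minor second → E, giving Em.
Bbdim7: root Bb down a minor second → A, giving Adim7.
Ebdim7: root Eb down a minor second → D, giving Ddim7.
Gadd9: root G down a minor second → F#, giving F#add9.
Eb: root Eb down a minor second → D, giving D.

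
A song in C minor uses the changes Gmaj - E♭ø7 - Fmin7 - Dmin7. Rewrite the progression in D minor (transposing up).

Amaj Fø7 Gmin7 Emin7

C minor up to D minor is a major second; each chord root moves by that interval while the quality stays the same.
Gmaj: root G up a major second → A, giving Amaj.
E♭ø7: root E♭ up a major second → F, giving Fø7.
Fmin7: root F up a major second → G, giving Gmin7.
Dmin7: root D up a major second → E, giving Emin7.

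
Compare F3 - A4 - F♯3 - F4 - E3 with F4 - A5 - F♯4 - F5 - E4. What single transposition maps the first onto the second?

Take the first pair: F3 → F4. F to F spans 8 letter names, so the interval is some kind of octave.
F3 to F4 is 12 semitones, which makes it a perfect octave; the second version is higher, so the direction is up.
Checking another pair — E3 → E4 — gives the same interval.

up a perfect octave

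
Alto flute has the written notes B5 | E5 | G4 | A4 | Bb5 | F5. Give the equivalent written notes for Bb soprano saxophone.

G#5 C#5 E4 F#4 G5 D5

First find concert pitch: the alto flute sounds a perfect fourth below written, so B5 E5 G4 A4 Bb5 F5 sounds F#5 B4 D4 E4 F5 C5.
Then write for Bb soprano saxophone: it sounds a major second below written, so the part must be a major second above concert.
F#5 → G#5
B4 → C#5
D4 → E4
E4 → F#4
F5 → G5
C5 → D5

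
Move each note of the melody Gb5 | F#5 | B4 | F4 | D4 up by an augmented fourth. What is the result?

Gb5 to C6
F#5 to B#5
B4 to E#5
F4 to B4
D4 to G#4

C6 B#5 E#5 B4 G#4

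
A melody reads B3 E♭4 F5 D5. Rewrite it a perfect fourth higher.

E4 Ab4 Bb5 G5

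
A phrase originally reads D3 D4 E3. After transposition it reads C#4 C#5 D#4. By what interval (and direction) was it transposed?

up a major seventh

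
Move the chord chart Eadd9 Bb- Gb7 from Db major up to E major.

F##add9 C#- A7

Db major up to E major is an augmented second; each chord root moves by that interval while the quality stays the same.
Eadd9: root E up an augmented second → F##, giving F##add9.
Bb-: root Bb up an augmented second → C#, giving C#-.
Gb7: root Gb up an augmented second → A, giving A7.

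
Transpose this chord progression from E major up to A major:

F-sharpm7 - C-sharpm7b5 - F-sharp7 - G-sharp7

E major up to A major is a perfect fourth; each chord root moves by that interval while the quality stays the same.
F-sharpm7: root F-sharp up a perfect fourth → B, giving Bm7.
C-sharpm7b5: root C-sharp up a perfect fourth → F#, giving F#m7b5.
F-sharp7: root F-sharp up a perfect fourth → B, giving B7.
G-sharp7: root G-sharp up a perfect fourth → C#, giving C#7.

Bm7 F#m7b5 B7 C#7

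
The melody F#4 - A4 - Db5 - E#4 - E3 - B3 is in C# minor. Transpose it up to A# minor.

From C# up to A# is a major sixth; apply that to each pitch.
F#4 to D#5
A4 to F#5
Db5 to Bb5
E#4 to C##5
E3 to C#4
B3 to G#4

D#5 F#5 Bb5 C##5 C#4 G#4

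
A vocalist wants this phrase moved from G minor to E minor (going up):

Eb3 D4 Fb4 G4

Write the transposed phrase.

C4 B4 Db5 E5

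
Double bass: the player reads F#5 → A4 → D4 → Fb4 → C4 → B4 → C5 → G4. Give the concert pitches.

Written C4 on the double bass sounds as C3, a perfect octave lower; apply that shift to every note.
F#5 becomes F#4
A4 becomes A3
D4 becomes D3
Fb4 becomes Fb3
C4 becomes C3
B4 becomes B3
C5 becomes C4
G4 becomes G3

F#4 A3 D3 Fb3 C3 B3 C4 G3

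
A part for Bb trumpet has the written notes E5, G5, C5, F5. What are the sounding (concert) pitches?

Written C4 on the Bb trumpet sounds as Bb3, a major second lower; apply that shift to every note.
E5 to D5
G5 to F5
C5 to Bb4
F5 to Eb5

D5 F5 Bb4 Eb5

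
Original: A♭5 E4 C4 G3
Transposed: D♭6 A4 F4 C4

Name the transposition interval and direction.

From Ab5 to Db6 is 4 letter names — a fourth of some quality.
Ab5 to Db6 is 5 semitones, which makes it a perfect fourth; the second version is higher, so the direction is up.
Checking another pair — G3 → C4 — gives the same interval.

up a perfect fourth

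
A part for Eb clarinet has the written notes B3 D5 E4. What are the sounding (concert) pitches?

Written C4 on the Eb clarinet sounds as Eb4, a minor third higher; apply that shift to every note.
B3 → D4
D5 → F5
E4 → G4

D4 F5 G4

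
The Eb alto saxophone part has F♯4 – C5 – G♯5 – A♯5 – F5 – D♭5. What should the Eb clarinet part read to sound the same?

F#3 C4 G#4 A#4 F4 Db4

First find concert pitch: the Eb alto saxophone sounds a major sixth below written, so F♯4 C5 G♯5 A♯5 F5 D♭5 sounds A3 Eb4 B4 C#5 Ab4 Fb4.
Then write for Eb clarinet: it sounds a minor third above written, so the part must be a minor third below concert.
A3 → F#3
Eb4 → C4
B4 → G#4
C#5 → A#4
Ab4 → F4
Fb4 → Db4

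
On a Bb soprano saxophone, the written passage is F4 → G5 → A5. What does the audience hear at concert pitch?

Eb4 F5 G5

Written C4 on the Bb soprano saxophone sounds as Bb3, a major second lower; apply that shift to every note.
F4 gives Eb4
G5 gives F5
A5 gives G5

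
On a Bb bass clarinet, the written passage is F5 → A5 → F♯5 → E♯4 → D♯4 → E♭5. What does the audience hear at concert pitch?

Eb4 G4 E4 D#3 C#3 Db4

Written C4 on the Bb bass clarinet sounds as Bb2, a major ninth lower; apply that shift to every note.
F5 to Eb4
A5 to G4
F#5 to E4
E#4 to D#3
D#4 to C#3
Eb5 to Db4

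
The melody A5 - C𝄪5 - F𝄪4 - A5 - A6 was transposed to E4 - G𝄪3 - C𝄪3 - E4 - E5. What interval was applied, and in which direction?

From A5 to E4 is 11 letter names — an eleventh of some quality.
E4 to A5 is 17 semitones, which makes it a perfect eleventh; the second version is lower, so the direction is down.
Checking another pair — A6 → E5 — gives the same interval.

down a perfect eleventh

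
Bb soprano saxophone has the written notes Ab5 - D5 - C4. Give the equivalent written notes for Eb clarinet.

First find concert pitch: the Bb soprano saxophone sounds a major second below written, so Ab5 D5 C4 sounds Gb5 C5 Bb3.
Then write for Eb clarinet: it sounds a minor third above written, so the part must be a minor third below concert.
Gb5 → Eb5
C5 → A4
Bb3 → G3

Eb5 A4 G3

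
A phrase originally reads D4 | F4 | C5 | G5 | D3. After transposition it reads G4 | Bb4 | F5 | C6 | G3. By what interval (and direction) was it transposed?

From D4 to G4 is 4 letter names — a fourth of some quality.
D4 to G4 is 5 semitones, which makes it a perfect fourth; the second version is higher, so the direction is up.
Checking another pair — D3 → G3 — gives the same interval.

up a perfect fourth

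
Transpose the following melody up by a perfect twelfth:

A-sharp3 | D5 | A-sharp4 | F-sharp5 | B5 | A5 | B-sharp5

E#5 A6 E#6 C#7 F#7 E7 F##7

A#3 to E#5
D5 to A6
A#4 to E#6
F#5 to C#7
B5 to F#7
A5 to E7
B#5 to F##7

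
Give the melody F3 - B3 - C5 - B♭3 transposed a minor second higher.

F3 becomes Gb3
B3 becomes C4
C5 becomes Db5
Bb3 becomes Cb4

Gb3 C4 Db5 Cb4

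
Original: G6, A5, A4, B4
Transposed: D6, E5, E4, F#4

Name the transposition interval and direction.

down a perfect fourth

Take the first pair: G6 → D6. G to D spans 4 letter names, so the interval is some kind of fourth.
D6 to G6 is 5 semitones, which makes it a perfect fourth; the second version is lower, so the direction is down.
Checking another pair — B4 → F#4 — gives the same interval.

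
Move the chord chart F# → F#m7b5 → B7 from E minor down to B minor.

E minor down to B minor is a perfect fourth; each chord root moves by that interval while the quality stays the same.
F#: root F# down a perfect fourth → C#, giving C#.
F#m7b5: root F# down a perfect fourth → C#, giving C#m7b5.
B7: root B down a perfect fourth → F#, giving F#7.

C# C#m7b5 F#7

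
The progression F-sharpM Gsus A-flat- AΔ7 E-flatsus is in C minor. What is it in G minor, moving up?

C#M Dsus Eb- EΔ7 Bbsus

C minor up to G minor is a perfect fifth; each chord root moves by that interval while the quality stays the same.
F-sharpM: root F-sharp up a perfect fifth → C#, giving C#M.
Gsus: root G up a perfect fifth → D, giving Dsus.
A-flat-: root A-flat up a perfect fifth → Eb, giving Eb-.
AΔ7: root A up a perfect fifth → E, giving EΔ7.
E-flatsus: root E-flat up a perfect fifth → Bb, giving Bbsus.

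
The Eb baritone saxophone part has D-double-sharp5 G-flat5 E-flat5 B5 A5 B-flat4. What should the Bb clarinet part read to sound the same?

G##3 Cb4 Ab3 E4 D4 Eb3

First find concert pitch: the Eb baritone saxophone sounds a major thirteenth below written, so D-double-sharp5 G-flat5 E-flat5 B5 A5 B-flat4 sounds F##3 Bbb3 Gb3 D4 C4 Db3.
Then write for Bb clarinet: it sounds a major second below written, so the part must be a major second above concert.
F##3 → G##3
Bbb3 → Cb4
Gb3 → Ab3
D4 → E4
C4 → D4
Db3 → Eb3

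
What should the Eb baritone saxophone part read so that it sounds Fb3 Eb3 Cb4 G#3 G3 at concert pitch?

The Eb baritone saxophone sounds a major thirteenth below written, so the written part must be a major thirteenth above concert — transpose each note up.
Fb3 gives Db5
Eb3 gives C5
Cb4 gives Ab5
G#3 gives E#5
G3 gives E5

Db5 C5 Ab5 E#5 E5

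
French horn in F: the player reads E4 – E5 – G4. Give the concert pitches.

A3 A4 C4

Written C4 on the French horn in F sounds as F3, a perfect fifth lower; apply that shift to every note.
E4 -> A3
E5 -> A4
G4 -> C4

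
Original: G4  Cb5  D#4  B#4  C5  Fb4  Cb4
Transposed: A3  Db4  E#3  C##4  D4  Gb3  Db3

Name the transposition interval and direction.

down a minor seventh

Take the first pair: G4 → A3. G to A spans 7 letter names, so the interval is some kind of seventh.
A3 to G4 is 10 semitones, which makes it a minor seventh; the second version is lower, so the direction is down.
Checking another pair — Cb4 → Db3 — gives the same interval.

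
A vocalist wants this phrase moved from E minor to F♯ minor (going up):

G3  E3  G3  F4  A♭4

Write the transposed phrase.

A3 F#3 A3 G4 Bb4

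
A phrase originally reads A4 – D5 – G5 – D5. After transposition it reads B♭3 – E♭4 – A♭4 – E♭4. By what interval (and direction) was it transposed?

down a major seventh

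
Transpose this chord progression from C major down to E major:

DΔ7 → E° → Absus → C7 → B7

C major down to E major is a minor sixth; each chord root moves by that interval while the quality stays the same.
DΔ7: root D down a minor sixth → F#, giving F#Δ7.
E°: root E down a minor sixth → G#, giving G#°.
Absus: root Ab down a minor sixth → C, giving Csus.
C7: root C down a minor sixth → E, giving E7.
B7: root B down a minor sixth → D#, giving D#7.

F#Δ7 G#° Csus E7 D#7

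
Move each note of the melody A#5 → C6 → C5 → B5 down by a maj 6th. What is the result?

A#5 down a major sixth is C#5.
C6: a sixth down reaches E, and 9 semitones makes it Eb5.
A major sixth down from C5 gives Eb4.
B5 down a major sixth is D5.

C#5 Eb5 Eb4 D5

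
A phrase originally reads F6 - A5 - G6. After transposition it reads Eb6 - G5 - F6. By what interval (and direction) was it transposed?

down a major second

From F6 to Eb6 is 2 letter names — a second of some quality.
Eb6 to F6 is 2 semitones, which makes it a major second; the second version is lower, so the direction is down.
Checking another pair — G6 → F6 — gives the same interval.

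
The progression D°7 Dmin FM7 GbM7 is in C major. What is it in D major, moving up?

C major up to D major is a major second; each chord root moves by that interval while the quality stays the same.
D°7: root D up a major second → E, giving E°7.
Dmin: root D up a major second → E, giving Emin.
FM7: root F up a major second → G, giving GM7.
GbM7: root Gb up a major second → Ab, giving AbM7.

E°7 Emin GM7 AbM7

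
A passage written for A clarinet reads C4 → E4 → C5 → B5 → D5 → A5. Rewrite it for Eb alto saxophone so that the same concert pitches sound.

First find concert pitch: the A clarinet sounds a minor third below written, so C4 E4 C5 B5 D5 A5 sounds A3 C#4 A4 G#5 B4 F#5.
Then write for Eb alto saxophone: it sounds a major sixth below written, so the part must be a major sixth above concert.
A3 → F#4
C#4 → A#4
A4 → F#5
G#5 → E#6
B4 → G#5
F#5 → D#6

F#4 A#4 F#5 E#6 G#5 D#6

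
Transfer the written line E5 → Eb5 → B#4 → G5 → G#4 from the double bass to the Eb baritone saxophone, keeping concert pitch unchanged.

First find concert pitch: the double bass sounds a perfect octave below written, so E5 Eb5 B#4 G5 G#4 sounds E4 Eb4 B#3 G4 G#3.
Then write for Eb baritone saxophone: it sounds a major thirteenth below written, so the part must be a major thirteenth above concert.
E4 → C#6
Eb4 → C6
B#3 → G##5
G4 → E6
G#3 → E#5

C#6 C6 G##5 E6 E#5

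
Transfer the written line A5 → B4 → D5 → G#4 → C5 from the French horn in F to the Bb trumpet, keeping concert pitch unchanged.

E5 F#4 A4 D#4 G4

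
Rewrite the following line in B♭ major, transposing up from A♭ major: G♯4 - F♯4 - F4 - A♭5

A♭ major to B♭ major up is a major second, so every note moves up by that interval.
G#4 gives A#4
F#4 gives G#4
F4 gives G4
Ab5 gives Bb5

A#4 G#4 G4 Bb5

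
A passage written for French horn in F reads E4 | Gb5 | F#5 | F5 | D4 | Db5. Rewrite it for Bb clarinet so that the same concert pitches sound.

First find concert pitch: the French horn in F sounds a perfect fifth below written, so E4 Gb5 F#5 F5 D4 Db5 sounds A3 Cb5 B4 Bb4 G3 Gb4.
Then write for Bb clarinet: it sounds a major second below written, so the part must be a major second above concert.
A3 → B3
Cb5 → Db5
B4 → C#5
Bb4 → C5
G3 → A3
Gb4 → Ab4

B3 Db5 C#5 C5 A3 Ab4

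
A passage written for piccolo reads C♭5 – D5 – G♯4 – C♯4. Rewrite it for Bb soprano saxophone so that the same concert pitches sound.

First find concert pitch: the piccolo sounds a perfect octave above written, so C♭5 D5 G♯4 C♯4 sounds Cb6 D6 G#5 C#5.
Then write for Bb soprano saxophone: it sounds a major second below written, so the part must be a major second above concert.
Cb6 → Db6
D6 → E6
G#5 → A#5
C#5 → D#5

Db6 E6 A#5 D#5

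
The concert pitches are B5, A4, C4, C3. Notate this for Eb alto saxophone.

Written C4 sounds as Eb3 on the Eb alto saxophone, so concert pitches are written a major sixth up.
B5 -> G#6
A4 -> F#5
C4 -> A4
C3 -> A3

G#6 F#5 A4 A3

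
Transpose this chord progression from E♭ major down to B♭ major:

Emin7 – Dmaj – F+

Bmin7 Amaj C+

E♭ major down to B♭ major is a perfect fourth; each chord root moves by that interval while the quality stays the same.
Emin7: root E down a perfect fourth → B, giving Bmin7.
Dmaj: root D down a perfect fourth → A, giving Amaj.
F+: root F down a perfect fourth → C, giving C+.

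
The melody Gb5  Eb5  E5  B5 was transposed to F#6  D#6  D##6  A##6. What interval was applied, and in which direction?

From Gb5 to F#6 is 7 letter names — a seventh of some quality.
Gb5 to F#6 is 12 semitones, which makes it an augmented seventh; the second version is higher, so the direction is up.
Checking another pair — B5 → A##6 — gives the same interval.

up an augmented seventh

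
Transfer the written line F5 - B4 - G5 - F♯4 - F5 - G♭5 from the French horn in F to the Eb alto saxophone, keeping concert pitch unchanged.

G5 C#5 A5 G#4 G5 Ab5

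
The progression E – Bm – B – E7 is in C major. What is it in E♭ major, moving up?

G Dm D G7

C major up to E♭ major is a minor third; each chord root moves by that interval while the quality stays the same.
E: root E up a minor third → G, giving G.
Bm: root B up a minor third → D, giving Dm.
B: root B up a minor third → D, giving D.
E7: root E up a minor third → G, giving G7.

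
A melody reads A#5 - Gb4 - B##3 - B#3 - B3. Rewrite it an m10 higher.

C#7 Bbb5 D##5 D#5 D5

A#5 to C#7
Gb4 to Bbb5
B##3 to D##5
B#3 to D#5
B3 to D5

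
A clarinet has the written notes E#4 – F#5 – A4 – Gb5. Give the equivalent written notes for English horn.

G##4 A#5 C#5 Bb5

First find concert pitch: the A clarinet sounds a minor third below written, so E#4 F#5 A4 Gb5 sounds C##4 D#5 F#4 Eb5.
Then write for English horn: it sounds a perfect fifth below written, so the part must be a perfect fifth above concert.
C##4 → G##4
D#5 → A#5
F#4 → C#5
Eb5 → Bb5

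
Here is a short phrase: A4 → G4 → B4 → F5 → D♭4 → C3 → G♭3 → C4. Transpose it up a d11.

A diminished eleventh up from A4 gives Db6.
G4: an eleventh up reaches C, and 16 semitones makes it Cb6.
B4: an eleventh up reaches E, and 16 semitones makes it Eb6.
A diminished eleventh up from F5 gives Bbb6.
A diminished eleventh up from Db4 gives Gbb5.
C3: an eleventh up reaches F, and 16 semitones makes it Fb4.
Gb3 up a diminished eleventh is Cbb5.
C4 up a diminished eleventh is Fb5.

Db6 Cb6 Eb6 Bbb6 Gbb5 Fb4 Cbb5 Fb5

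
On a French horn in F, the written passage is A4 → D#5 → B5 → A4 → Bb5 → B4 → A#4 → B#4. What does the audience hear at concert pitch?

The French horn in F sounds a perfect fifth below written, so transpose each written note down a perfect fifth.
A4 becomes D4
D#5 becomes G#4
B5 becomes E5
A4 becomes D4
Bb5 becomes Eb5
B4 becomes E4
A#4 becomes D#4
B#4 becomes E#4

D4 G#4 E5 D4 Eb5 E4 D#4 E#4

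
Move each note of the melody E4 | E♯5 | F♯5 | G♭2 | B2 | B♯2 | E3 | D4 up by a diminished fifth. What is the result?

E4 becomes Bb4
E#5 becomes B5
F#5 becomes C6
Gb2 becomes Dbb3
B2 becomes F3
B#2 becomes F#3
E3 becomes Bb3
D4 becomes Ab4

Bb4 B5 C6 Dbb3 F3 F#3 Bb3 Ab4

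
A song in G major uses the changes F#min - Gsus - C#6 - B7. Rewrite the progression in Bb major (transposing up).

Amin Bbsus E6 D7

G major up to Bb major is a minor third; each chord root moves by that interval while the quality stays the same.
F#min: root F# up a minor third → A, giving Amin.
Gsus: root G up a minor third → Bb, giving Bbsus.
C#6: root C# up a minor third → E, giving E6.
B7: root B up a minor third → D, giving D7.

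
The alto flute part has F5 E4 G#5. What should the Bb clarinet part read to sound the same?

First find concert pitch: the alto flute sounds a perfect fourth below written, so F5 E4 G#5 sounds C5 B3 D#5.
Then write for Bb clarinet: it sounds a major second below written, so the part must be a major second above concert.
C5 → D5
B3 → C#4
D#5 → E#5

D5 C#4 E#5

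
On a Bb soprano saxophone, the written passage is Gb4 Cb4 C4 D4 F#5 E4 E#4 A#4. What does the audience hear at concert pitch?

Fb4 Bbb3 Bb3 C4 E5 D4 D#4 G#4

The Bb soprano saxophone sounds a major second below written, so transpose each written note down a major second.
Gb4 becomes Fb4
Cb4 becomes Bbb3
C4 becomes Bb3
D4 becomes C4
F#5 becomes E5
E4 becomes D4
E#4 becomes D#4
A#4 becomes G#4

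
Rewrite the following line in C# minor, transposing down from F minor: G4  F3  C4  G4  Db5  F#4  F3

F minor to C# minor down is a diminished fourth, so every note moves down by that interval.
G4 → D#4
F3 → C#3
C4 → G#3
G4 → D#4
Db5 → A4
F#4 → C##4
F3 → C#3

D#4 C#3 G#3 D#4 A4 C##4 C#3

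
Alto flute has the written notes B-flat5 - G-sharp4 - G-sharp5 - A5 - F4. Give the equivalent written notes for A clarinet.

Ab5 F#4 F#5 G5 Eb4

First find concert pitch: the alto flute sounds a perfect fourth below written, so B-flat5 G-sharp4 G-sharp5 A5 F4 sounds F5 D#4 D#5 E5 C4.
Then write for A clarinet: it sounds a minor third below written, so the part must be a minor third above concert.
F5 → Ab5
D#4 → F#4
D#5 → F#5
E5 → G5
C4 → Eb4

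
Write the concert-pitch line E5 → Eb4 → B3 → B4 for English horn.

The English horn sounds a perfect fifth below written, so the written part must be a perfect fifth above concert — transpose each note up.
E5 gives B5
Eb4 gives Bb4
B3 gives F#4
B4 gives F#5

B5 Bb4 F#4 F#5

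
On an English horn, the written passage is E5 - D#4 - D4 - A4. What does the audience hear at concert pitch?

The English horn sounds a perfect fifth below written, so transpose each written note down a perfect fifth.
E5 to A4
D#4 to G#3
D4 to G3
A4 to D4

A4 G#3 G3 D4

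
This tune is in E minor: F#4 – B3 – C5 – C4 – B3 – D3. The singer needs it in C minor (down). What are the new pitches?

D4 G3 Ab4 Ab3 G3 Bb2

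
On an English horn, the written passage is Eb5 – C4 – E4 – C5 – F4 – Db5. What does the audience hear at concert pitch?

Ab4 F3 A3 F4 Bb3 Gb4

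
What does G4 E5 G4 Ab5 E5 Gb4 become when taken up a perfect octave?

G4 -> G5
E5 -> E6
G4 -> G5
Ab5 -> Ab6
E5 -> E6
Gb4 -> Gb5

G5 E6 G5 Ab6 E6 Gb5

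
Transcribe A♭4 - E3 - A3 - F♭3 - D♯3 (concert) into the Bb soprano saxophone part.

Bb4 F#3 B3 Gb3 E#3

Written C4 sounds as Bb3 on the Bb soprano saxophone, so concert pitches are written a major second up.
Ab4 → Bb4
E3 → F#3
A3 → B3
Fb3 → Gb3
D#3 → E#3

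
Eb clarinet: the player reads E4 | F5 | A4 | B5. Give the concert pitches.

G4 Ab5 C5 D6

Written C4 on the Eb clarinet sounds as Eb4, a minor third higher; apply that shift to every note.
E4 to G4
F5 to Ab5
A4 to C5
B5 to D6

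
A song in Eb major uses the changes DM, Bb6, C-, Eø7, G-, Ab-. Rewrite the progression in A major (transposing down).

Eb major down to A major is a diminished fifth; each chord root moves by that interval while the quality stays the same.
DM: root D down a diminished fifth → G#, giving G#M.
Bb6: root Bb down a diminished fifth → E, giving E6.
C-: root C down a diminished fifth → F#, giving F#-.
Eø7: root E down a diminished fifth → A#, giving A#ø7.
G-: root G down a diminished fifth → C#, giving C#-.
Ab-: root Ab down a diminished fifth → D, giving D-.

G#M E6 F#- A#ø7 C#- D-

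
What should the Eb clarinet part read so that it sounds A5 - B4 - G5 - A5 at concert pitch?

F#5 G#4 E5 F#5

The Eb clarinet sounds a minor third above written, so the written part must be a minor third below concert — transpose each note down.
A5 → F#5
B4 → G#4
G5 → E5
A5 → F#5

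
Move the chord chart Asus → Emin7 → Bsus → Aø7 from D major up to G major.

Dsus Amin7 Esus Dø7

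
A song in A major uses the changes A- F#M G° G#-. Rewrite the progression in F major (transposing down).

A major down to F major is a major third; each chord root moves by that interval while the quality stays the same.
A-: root A down a major third → F, giving F-.
F#M: root F# down a major third → D, giving DM.
G°: root G down a major third → Eb, giving Eb°.
G#-: root G# down a major third → E, giving E-.

F- DM Eb° E-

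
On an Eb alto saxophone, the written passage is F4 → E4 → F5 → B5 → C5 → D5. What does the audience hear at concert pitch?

Ab3 G3 Ab4 D5 Eb4 F4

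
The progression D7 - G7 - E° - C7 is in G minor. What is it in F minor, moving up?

C7 F7 D° Bb7

G minor up to F minor is a minor seventh; each chord root moves by that interval while the quality stays the same.
D7: root D up a minor seventh → C, giving C7.
G7: root G up a minor seventh → F, giving F7.
E°: root E up a minor seventh → D, giving D°.
C7: root C up a minor seventh → Bb, giving Bb7.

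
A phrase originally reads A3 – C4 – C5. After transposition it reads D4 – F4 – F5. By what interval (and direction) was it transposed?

up a perfect fourth

From A3 to D4 is 4 letter names — a fourth of some quality.
A3 to D4 is 5 semitones, which makes it a perfect fourth; the second version is higher, so the direction is up.
Checking another pair — C5 → F5 — gives the same interval.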